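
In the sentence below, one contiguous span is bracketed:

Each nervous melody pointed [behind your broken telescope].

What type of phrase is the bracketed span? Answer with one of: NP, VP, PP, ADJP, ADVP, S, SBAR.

PP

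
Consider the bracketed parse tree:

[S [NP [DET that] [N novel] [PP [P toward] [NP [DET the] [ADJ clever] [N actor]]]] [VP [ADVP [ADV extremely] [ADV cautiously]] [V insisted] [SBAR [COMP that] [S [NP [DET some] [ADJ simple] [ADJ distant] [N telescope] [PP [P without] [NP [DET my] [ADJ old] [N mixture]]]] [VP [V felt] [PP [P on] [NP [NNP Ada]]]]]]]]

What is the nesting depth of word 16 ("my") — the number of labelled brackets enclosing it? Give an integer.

8

Counting open brackets not yet closed at "my": [S [VP [SBAR [S [NP [PP [NP [DET = 8.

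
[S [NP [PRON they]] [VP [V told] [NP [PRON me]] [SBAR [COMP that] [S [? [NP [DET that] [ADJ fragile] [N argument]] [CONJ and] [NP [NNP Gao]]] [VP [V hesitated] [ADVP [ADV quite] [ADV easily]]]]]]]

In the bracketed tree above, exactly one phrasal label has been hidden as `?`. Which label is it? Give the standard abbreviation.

NP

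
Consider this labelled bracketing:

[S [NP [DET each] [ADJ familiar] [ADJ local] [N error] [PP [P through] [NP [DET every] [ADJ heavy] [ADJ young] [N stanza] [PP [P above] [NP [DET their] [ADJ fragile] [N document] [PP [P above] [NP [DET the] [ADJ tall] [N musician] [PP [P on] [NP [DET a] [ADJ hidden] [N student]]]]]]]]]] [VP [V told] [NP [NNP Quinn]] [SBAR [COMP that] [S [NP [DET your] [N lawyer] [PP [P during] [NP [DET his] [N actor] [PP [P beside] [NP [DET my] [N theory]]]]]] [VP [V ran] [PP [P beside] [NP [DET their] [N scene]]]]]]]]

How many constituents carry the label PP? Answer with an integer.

Scanning left to right, an opening `[PP` appears at word positions 5, 10, 14, 18, 27, 30, 34 — 7 in total.

7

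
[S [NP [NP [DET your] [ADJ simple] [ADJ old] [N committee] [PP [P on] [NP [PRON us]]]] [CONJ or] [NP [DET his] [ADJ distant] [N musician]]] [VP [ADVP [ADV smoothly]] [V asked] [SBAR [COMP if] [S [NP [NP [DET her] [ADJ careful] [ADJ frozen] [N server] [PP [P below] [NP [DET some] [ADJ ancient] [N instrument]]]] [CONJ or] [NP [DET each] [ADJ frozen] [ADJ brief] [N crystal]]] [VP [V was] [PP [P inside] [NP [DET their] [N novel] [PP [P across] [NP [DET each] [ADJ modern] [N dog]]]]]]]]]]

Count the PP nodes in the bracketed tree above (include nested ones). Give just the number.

4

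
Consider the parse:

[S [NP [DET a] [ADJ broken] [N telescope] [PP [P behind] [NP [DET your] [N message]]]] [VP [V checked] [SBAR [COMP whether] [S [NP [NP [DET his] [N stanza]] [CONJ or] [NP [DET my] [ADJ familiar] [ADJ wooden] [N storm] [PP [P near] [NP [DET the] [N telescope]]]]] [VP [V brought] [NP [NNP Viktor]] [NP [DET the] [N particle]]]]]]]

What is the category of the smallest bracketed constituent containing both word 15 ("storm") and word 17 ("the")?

Both words fall inside [NP my familiar wooden storm near the telescope] (words 12–18), and no smaller constituent contains them both. Label: NP.

NP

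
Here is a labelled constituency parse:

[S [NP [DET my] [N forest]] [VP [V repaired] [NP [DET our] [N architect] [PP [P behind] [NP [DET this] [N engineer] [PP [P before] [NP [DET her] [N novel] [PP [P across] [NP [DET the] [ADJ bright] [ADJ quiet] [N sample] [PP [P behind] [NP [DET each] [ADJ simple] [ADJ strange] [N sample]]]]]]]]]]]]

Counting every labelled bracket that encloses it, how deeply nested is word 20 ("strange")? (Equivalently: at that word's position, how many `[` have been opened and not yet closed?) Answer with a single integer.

Counting open brackets not yet closed at "strange": [S [VP [NP [PP [NP [PP [NP [PP [NP [PP [NP [ADJ = 12.

12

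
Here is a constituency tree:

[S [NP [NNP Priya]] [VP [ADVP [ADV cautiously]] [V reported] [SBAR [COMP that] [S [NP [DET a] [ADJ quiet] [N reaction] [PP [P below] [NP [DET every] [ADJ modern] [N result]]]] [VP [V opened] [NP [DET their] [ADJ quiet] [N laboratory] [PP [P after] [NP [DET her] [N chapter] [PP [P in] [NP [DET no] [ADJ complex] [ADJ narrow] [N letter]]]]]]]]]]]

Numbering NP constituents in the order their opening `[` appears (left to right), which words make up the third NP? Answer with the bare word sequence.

every modern result

In left-to-right order the NP constituents are "Priya"; "a quiet reaction below every modern result"; "every modern result"; "their quiet laboratory after her chapter in no complex narrow letter"; "her chapter in no complex narrow letter"; "no complex narrow letter". Number 3 is "every modern result".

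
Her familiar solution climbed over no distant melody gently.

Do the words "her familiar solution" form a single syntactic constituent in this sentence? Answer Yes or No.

Yes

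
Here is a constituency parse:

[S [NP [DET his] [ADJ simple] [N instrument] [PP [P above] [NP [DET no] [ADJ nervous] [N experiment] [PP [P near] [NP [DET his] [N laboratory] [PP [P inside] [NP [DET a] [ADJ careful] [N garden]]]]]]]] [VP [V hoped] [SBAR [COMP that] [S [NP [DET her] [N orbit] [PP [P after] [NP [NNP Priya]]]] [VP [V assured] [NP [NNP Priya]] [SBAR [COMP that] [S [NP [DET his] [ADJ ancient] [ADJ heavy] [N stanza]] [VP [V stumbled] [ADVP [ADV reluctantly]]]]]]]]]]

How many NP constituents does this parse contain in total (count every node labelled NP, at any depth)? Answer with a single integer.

Listing each NP by its span: [NP his simple instrument above no nervous experiment near his laboratory inside a careful garden]; [NP no nervous experiment near his laboratory inside a careful garden]; [NP his laboratory inside a careful garden]; [NP a careful garden]; [NP her orbit after Priya]; [NP Priya] … — that makes 8.

8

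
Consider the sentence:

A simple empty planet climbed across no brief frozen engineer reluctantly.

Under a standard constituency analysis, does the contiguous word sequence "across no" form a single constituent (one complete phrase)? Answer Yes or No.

No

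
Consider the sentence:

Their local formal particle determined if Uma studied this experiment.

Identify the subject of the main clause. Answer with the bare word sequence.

their local formal particle

"their local formal particle" is the NP that combines with the VP headed by "determined" to form the main clause — the subject.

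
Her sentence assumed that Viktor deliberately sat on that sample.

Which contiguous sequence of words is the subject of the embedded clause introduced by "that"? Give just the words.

Viktor

The subject of the embedded clause introduced by "that" is the NP immediately before the verb "sat": "Viktor".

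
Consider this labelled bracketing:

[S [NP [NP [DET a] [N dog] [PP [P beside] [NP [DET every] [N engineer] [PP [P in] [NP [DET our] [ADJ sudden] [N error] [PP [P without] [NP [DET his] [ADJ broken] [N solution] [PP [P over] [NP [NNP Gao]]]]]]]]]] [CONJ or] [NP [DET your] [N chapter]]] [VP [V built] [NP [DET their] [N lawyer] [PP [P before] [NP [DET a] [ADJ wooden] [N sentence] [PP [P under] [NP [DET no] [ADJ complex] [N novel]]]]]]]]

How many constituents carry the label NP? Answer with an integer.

Listing each NP by its span: [NP a dog beside every engineer in our sudden error without his broken solution over Gao or your chapter]; [NP a dog beside every engineer in our sudden error without his broken solution over Gao]; [NP every engineer in our sudden error without his broken solution over Gao]; [NP our sudden error without his broken solution over Gao]; [NP his broken solution over Gao]; [NP Gao] … — that makes 10.

10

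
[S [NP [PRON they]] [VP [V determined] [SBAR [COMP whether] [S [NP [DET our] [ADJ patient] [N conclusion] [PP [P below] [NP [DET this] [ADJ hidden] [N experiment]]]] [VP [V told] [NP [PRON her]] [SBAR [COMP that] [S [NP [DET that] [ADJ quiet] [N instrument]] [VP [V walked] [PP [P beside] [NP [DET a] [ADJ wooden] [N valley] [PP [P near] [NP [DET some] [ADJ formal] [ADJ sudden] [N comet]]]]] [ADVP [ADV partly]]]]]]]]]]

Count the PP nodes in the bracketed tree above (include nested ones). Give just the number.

Scanning left to right, an opening `[PP` appears at word positions 7, 18, 22 — 3 in total.

3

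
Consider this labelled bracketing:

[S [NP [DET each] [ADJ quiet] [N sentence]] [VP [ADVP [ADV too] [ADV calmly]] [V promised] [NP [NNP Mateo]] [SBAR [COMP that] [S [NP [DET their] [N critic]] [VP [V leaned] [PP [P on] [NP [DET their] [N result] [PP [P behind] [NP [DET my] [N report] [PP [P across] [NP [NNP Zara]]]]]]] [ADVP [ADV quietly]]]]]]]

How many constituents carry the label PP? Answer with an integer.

3

The PP constituents are: [PP on their result behind my report across Zara]; [PP behind my report across Zara]; [PP across Zara]. Total: 3.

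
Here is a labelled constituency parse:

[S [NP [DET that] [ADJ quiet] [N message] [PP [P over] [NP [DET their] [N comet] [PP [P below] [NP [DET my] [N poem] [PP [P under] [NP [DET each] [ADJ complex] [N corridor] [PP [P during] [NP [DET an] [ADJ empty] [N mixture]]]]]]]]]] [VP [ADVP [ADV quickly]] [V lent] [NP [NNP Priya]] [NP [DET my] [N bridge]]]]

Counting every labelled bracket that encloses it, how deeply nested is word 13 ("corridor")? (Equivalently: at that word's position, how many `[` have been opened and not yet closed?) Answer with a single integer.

9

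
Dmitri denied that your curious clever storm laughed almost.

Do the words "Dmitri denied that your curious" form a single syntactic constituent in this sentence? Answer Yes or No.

No

"Dmitri" belongs to the noun phrase "Dmitri" while "curious" belongs to the verb phrase "denied that your curious clever storm laughed almost"; a span that runs across that boundary is not a single phrase.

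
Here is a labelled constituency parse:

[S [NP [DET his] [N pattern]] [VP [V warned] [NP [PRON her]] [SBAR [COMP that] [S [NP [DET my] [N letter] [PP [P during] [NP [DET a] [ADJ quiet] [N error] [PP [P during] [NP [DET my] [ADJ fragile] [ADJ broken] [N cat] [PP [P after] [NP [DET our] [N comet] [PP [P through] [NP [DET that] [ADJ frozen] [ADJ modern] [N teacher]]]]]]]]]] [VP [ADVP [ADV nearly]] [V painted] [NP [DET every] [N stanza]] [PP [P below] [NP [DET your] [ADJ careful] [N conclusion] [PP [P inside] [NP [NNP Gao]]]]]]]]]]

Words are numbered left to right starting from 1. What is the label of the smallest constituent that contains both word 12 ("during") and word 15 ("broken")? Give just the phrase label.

PP

The smallest bracket enclosing both words is [PP during my fragile broken cat after our comet through that frozen modern teacher], so the label is PP.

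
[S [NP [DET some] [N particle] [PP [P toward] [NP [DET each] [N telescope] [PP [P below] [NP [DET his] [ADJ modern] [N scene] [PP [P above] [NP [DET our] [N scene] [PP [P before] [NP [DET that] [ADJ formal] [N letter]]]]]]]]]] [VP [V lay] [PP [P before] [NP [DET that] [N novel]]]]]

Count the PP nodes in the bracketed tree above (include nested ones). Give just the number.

Scanning left to right, an opening `[PP` appears at word positions 3, 6, 10, 13, 18 — 5 in total.

5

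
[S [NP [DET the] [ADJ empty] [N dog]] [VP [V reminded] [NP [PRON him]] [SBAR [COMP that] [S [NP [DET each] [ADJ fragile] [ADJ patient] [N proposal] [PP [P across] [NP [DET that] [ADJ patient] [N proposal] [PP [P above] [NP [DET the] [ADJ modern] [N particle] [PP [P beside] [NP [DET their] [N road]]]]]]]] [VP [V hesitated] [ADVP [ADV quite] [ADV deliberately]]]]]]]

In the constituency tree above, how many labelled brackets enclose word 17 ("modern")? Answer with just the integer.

The word sits inside ADJ, which is inside NP, inside PP, inside NP, inside PP, inside NP, inside S, inside SBAR, inside VP, inside S — 10 brackets in all.

10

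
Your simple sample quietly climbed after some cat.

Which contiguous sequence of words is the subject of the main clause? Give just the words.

your simple sample

In the main clause the verb is "climbed"; the NP preceding it, "your simple sample", is the subject.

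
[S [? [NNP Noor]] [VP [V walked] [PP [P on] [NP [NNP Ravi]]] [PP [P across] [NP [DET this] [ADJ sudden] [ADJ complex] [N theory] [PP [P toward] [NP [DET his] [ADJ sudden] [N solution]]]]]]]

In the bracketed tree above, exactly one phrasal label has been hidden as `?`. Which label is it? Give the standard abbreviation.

The `?` node immediately contains: NNP 'Noor'. That is the internal structure of a noun phrase, so the label is NP.

NP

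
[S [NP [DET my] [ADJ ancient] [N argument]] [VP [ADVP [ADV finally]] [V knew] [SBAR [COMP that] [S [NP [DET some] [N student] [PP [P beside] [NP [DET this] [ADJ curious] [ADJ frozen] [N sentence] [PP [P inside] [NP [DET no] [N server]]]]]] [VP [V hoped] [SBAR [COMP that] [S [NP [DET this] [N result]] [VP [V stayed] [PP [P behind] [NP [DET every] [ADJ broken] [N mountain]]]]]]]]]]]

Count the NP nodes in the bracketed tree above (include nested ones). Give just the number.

6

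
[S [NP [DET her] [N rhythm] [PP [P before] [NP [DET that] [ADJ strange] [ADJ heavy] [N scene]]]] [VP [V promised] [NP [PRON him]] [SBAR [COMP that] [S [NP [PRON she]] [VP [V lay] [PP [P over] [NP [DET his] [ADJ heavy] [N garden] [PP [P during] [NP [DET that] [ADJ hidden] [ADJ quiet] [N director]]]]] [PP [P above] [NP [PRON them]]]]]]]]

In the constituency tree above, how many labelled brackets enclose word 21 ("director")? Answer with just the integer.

10

Counting open brackets not yet closed at "director": [S [VP [SBAR [S [VP [PP [NP [PP [NP [N = 10.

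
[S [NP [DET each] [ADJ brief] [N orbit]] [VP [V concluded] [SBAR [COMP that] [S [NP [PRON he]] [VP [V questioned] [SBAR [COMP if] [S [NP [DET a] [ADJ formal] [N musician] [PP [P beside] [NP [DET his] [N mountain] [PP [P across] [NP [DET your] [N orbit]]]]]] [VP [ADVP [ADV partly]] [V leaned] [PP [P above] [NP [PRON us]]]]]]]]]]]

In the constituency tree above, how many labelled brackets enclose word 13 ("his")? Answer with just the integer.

The word sits inside DET, which is inside NP, inside PP, inside NP, inside S, inside SBAR, inside VP, inside S, inside SBAR, inside VP, inside S — 11 brackets in all.

11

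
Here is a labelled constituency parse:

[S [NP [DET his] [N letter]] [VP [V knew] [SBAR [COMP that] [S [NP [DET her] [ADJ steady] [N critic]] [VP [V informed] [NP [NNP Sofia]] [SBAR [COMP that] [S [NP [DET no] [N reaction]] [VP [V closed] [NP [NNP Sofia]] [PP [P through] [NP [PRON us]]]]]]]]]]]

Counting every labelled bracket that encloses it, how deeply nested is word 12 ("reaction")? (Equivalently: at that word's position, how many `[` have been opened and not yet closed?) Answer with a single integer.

The word sits inside N, which is inside NP, inside S, inside SBAR, inside VP, inside S, inside SBAR, inside VP, inside S — 9 brackets in all.

9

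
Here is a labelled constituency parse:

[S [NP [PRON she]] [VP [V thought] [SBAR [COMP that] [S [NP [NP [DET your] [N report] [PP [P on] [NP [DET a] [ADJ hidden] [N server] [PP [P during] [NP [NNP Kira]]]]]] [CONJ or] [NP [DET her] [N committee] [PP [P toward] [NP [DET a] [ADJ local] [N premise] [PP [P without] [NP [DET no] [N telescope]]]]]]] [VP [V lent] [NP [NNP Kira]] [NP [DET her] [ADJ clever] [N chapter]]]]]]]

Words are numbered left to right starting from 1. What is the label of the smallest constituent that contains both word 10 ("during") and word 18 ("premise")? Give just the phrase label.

NP

Word 10 lies under S → VP → SBAR → S → NP → NP → PP → NP → PP → P; word 18 lies under S → VP → SBAR → S → NP → NP → PP → NP → N. The lowest shared node is the NP.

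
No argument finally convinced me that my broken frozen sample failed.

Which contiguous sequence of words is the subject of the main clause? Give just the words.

no argument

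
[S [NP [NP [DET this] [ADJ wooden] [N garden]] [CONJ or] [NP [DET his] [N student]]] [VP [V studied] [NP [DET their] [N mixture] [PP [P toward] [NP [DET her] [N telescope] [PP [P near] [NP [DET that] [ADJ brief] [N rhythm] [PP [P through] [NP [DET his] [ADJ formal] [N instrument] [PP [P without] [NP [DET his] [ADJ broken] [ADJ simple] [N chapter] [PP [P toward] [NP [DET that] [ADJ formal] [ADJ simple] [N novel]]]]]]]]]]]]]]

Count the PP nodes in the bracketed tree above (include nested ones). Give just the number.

Listing each PP by its span: [PP toward her telescope near that brief rhythm through his formal instrument without his broken simple chapter toward that formal simple novel]; [PP near that brief rhythm through his formal instrument without his broken simple chapter toward that formal simple novel]; [PP through his formal instrument without his broken simple chapter toward that formal simple novel]; [PP without his broken simple chapter toward that formal simple novel]; [PP toward that formal simple novel] — that makes 5.

5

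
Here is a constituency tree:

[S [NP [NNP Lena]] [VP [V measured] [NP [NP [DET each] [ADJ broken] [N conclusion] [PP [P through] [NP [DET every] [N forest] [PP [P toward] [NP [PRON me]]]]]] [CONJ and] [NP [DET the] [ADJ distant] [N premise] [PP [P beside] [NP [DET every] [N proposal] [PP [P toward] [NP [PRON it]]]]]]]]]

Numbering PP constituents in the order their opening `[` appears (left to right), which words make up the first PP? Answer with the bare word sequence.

through every forest toward me

In left-to-right order the PP constituents are "through every forest toward me"; "toward me"; "beside every proposal toward it"; "toward it". Number 1 is "through every forest toward me".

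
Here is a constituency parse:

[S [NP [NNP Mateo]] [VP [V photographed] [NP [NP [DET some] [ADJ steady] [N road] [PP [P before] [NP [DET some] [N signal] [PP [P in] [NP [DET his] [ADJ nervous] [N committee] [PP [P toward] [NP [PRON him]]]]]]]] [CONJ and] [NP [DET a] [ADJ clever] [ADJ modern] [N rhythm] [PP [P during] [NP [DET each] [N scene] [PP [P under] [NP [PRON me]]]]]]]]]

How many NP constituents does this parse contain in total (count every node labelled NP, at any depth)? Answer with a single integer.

9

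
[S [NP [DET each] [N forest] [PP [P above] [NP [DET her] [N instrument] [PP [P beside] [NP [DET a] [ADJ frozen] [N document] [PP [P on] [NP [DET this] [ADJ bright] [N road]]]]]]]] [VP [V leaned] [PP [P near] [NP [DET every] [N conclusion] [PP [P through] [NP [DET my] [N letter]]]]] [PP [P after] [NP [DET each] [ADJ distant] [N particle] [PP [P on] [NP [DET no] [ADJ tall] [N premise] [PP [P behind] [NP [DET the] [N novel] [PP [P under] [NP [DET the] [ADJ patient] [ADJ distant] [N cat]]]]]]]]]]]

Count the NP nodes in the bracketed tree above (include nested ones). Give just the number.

10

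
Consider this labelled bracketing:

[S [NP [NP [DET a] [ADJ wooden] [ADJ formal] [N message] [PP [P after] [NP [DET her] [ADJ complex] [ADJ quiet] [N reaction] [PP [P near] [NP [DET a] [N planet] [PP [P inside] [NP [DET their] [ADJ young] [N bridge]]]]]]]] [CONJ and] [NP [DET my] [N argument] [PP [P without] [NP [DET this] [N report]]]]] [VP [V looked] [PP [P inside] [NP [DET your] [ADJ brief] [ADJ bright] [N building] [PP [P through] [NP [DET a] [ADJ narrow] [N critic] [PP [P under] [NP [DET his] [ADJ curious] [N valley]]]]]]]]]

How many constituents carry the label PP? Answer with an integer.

7

Scanning left to right, an opening `[PP` appears at word positions 5, 10, 13, 20, 24, 29, 33 — 7 in total.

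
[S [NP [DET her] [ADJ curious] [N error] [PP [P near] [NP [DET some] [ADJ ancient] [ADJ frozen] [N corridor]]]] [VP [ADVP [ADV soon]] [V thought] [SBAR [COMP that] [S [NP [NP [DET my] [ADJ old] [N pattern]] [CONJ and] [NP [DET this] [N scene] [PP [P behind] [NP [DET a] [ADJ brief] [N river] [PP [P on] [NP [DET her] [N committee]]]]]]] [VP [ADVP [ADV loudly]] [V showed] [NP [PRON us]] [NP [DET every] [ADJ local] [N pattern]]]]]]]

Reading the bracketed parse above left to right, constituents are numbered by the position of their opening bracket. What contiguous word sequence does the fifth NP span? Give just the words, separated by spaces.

Opening `[NP` markers occur at word positions 1, 5, 12, 12, 16, 19, 23, 27, 28; the fifth of these opens the constituent [NP this scene behind a brief river on her committee].

this scene behind a brief river on her committee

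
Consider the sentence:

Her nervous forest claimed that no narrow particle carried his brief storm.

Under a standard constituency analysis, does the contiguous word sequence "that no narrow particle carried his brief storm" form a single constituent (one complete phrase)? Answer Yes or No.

The sequence corresponds to a single SBAR node — the subordinate clause "that no narrow particle carried his brief storm".

Yes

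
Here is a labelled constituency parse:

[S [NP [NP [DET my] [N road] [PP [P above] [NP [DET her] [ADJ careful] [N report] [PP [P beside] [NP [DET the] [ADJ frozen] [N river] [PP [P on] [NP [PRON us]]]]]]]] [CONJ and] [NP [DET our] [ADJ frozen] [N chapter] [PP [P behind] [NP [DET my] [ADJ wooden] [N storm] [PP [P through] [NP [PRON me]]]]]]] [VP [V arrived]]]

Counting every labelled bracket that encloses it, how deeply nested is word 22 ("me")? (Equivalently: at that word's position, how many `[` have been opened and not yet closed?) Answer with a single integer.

The word sits inside PRON, which is inside NP, inside PP, inside NP, inside PP, inside NP, inside NP, inside S — 8 brackets in all.

8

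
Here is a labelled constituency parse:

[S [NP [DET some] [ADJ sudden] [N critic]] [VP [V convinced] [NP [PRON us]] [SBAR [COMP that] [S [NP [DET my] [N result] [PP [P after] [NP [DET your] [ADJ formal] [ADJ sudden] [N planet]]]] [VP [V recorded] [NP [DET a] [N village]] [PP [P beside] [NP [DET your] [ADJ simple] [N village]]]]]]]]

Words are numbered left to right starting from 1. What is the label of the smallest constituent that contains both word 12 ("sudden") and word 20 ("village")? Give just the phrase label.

S

The smallest bracket enclosing both words is [S my result after your formal sudden planet recorded a village beside your simple village], so the label is S.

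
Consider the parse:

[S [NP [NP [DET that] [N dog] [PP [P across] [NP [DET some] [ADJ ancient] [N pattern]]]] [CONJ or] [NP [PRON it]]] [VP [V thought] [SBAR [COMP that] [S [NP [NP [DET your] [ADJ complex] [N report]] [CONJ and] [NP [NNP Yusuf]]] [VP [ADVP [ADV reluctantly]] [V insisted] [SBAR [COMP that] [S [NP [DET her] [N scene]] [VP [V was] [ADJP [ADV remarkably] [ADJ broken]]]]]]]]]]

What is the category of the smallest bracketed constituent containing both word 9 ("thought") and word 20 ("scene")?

The smallest bracket enclosing both words is [VP thought that your complex report and Yusuf reluctantly insisted that her scene was remarkably broken], so the label is VP.

VP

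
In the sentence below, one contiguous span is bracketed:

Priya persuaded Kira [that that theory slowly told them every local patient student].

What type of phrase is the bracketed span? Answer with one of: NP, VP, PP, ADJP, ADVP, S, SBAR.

SBAR

"that" is the head of the bracketed span, so the span is a subordinate clause: SBAR.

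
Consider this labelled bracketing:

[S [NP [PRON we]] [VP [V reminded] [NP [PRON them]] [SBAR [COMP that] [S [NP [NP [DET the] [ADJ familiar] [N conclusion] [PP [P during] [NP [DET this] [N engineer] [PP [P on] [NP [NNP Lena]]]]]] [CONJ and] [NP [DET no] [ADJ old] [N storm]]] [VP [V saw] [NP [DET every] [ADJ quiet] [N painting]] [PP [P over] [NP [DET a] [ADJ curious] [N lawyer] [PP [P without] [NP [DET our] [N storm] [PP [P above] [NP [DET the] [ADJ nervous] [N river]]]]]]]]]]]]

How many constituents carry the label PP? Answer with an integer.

5

Listing each PP by its span: [PP during this engineer on Lena]; [PP on Lena]; [PP over a curious lawyer without our storm above the nervous river]; [PP without our storm above the nervous river]; [PP above the nervous river] — that makes 5.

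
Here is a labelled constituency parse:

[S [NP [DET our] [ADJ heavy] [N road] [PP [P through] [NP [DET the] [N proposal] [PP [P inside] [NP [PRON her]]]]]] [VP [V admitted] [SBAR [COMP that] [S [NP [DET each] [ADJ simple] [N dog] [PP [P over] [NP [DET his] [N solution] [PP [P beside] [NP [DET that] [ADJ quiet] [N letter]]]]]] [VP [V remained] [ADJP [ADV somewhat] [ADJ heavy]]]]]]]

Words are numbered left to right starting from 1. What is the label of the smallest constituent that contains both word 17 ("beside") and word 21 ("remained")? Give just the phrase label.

S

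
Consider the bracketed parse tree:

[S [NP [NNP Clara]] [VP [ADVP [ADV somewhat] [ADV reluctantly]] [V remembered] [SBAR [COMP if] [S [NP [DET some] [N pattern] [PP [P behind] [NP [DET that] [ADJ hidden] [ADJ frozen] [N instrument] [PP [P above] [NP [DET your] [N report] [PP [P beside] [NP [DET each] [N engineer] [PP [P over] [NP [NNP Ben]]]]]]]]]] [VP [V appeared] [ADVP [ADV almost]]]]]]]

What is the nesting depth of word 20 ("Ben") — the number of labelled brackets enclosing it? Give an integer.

14

Counting open brackets not yet closed at "Ben": [S [VP [SBAR [S [NP [PP [NP [PP [NP [PP [NP [PP [NP [NNP = 14.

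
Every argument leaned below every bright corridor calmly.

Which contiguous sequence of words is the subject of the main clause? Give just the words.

every argument

"every argument" is the NP that combines with the VP headed by "leaned" to form the main clause — the subject.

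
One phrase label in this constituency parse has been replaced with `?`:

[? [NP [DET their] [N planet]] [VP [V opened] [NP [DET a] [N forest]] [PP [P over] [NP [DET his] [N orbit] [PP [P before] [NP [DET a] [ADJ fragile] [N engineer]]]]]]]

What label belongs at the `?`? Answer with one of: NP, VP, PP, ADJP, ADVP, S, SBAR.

S

Looking at what the `?` directly dominates — NP, VP — this is a clause (S).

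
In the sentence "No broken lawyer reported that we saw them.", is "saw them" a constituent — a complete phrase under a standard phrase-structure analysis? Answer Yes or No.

The sequence corresponds to a single VP node — the verb phrase "saw them".

Yes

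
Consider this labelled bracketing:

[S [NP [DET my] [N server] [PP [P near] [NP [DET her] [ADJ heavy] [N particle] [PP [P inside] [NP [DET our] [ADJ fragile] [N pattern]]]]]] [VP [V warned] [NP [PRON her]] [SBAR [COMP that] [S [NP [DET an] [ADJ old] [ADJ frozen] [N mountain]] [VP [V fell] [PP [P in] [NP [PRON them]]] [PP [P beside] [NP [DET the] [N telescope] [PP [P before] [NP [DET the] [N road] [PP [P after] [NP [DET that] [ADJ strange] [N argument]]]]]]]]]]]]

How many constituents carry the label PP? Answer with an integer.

6

Scanning left to right, an opening `[PP` appears at word positions 3, 7, 19, 21, 24, 27 — 6 in total.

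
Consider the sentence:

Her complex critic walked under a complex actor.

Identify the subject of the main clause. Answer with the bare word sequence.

her complex critic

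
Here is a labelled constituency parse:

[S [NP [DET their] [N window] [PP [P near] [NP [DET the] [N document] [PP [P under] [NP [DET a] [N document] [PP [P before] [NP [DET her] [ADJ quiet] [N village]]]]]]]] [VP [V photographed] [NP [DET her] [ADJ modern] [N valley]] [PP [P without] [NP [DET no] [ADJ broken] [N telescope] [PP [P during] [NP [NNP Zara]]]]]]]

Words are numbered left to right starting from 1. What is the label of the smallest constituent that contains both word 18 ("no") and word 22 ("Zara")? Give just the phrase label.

NP

Word 18 lies under S → VP → PP → NP → DET; word 22 lies under S → VP → PP → NP → PP → NP → NNP. The lowest shared node is the NP.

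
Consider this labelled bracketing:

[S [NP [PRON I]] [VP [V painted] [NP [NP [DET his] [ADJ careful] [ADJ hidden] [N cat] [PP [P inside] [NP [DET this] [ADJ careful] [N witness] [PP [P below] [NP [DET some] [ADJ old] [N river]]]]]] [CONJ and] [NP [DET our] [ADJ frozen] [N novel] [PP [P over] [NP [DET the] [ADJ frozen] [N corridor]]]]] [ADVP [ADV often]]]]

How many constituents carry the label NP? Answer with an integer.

7

The NP constituents are: [NP I]; [NP his careful hidden cat inside this careful witness below some old river and our frozen novel over the frozen corridor]; [NP his careful hidden cat inside this careful witness below some old river]; [NP this careful witness below some old river]; [NP some old river]; [NP our frozen novel over the frozen corridor] …. Total: 7.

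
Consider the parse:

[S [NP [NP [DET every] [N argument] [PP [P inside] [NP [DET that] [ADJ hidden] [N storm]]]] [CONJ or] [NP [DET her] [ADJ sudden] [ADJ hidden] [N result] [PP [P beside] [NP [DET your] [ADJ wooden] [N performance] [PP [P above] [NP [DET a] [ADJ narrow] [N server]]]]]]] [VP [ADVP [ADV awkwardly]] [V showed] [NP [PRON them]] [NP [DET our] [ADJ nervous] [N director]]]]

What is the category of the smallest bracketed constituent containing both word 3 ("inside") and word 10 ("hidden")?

NP

Both words fall inside [NP every argument inside that hidden storm or her sudden hidden result beside your wooden performance above a narrow server] (words 1–19), and no smaller constituent contains them both. Label: NP.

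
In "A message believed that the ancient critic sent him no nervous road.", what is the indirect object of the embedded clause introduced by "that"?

The verb of the embedded clause introduced by "that" is "sent"; its indirect object is the NP "him".

him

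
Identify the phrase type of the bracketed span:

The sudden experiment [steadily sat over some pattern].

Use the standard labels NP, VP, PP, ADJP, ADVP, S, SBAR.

"sat" is the head of the bracketed span, so the span is a verb phrase: VP.

VP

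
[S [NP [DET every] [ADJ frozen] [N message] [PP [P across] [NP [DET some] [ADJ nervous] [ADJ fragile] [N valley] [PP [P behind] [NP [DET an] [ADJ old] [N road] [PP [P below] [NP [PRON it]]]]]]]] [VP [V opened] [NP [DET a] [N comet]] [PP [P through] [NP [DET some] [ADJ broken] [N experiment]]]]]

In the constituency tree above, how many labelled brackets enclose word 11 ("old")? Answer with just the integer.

7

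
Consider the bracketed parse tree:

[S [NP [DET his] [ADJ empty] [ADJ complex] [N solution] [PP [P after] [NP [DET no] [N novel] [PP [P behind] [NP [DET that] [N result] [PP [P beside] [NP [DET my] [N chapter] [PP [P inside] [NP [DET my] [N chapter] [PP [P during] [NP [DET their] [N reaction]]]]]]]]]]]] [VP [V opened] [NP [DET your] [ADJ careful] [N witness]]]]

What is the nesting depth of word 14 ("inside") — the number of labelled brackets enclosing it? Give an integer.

10

Path from the root down to the word: S → NP → PP → NP → PP → NP → PP → NP → PP → P. That is 10 enclosing brackets.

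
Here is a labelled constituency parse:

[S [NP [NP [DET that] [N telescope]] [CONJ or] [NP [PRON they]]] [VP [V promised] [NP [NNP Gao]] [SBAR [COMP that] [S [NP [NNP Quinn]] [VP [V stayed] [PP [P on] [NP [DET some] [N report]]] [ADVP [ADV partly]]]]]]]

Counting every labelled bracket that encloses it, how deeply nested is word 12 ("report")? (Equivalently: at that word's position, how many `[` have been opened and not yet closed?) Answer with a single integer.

Path from the root down to the word: S → VP → SBAR → S → VP → PP → NP → N. That is 8 enclosing brackets.

8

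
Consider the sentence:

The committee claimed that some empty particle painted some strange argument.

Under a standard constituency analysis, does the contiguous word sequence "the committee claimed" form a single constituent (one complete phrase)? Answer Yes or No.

No

"the" belongs to the noun phrase "the committee" while "claimed" belongs to the verb phrase "claimed that some empty particle painted some strange argument"; a span that runs across that boundary is not a single phrase.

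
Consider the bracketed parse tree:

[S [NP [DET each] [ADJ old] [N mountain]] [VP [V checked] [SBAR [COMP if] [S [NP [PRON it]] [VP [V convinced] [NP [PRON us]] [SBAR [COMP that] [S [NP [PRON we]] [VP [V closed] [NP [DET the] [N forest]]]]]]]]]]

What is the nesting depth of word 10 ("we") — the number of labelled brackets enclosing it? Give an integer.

9

The word sits inside PRON, which is inside NP, inside S, inside SBAR, inside VP, inside S, inside SBAR, inside VP, inside S — 9 brackets in all.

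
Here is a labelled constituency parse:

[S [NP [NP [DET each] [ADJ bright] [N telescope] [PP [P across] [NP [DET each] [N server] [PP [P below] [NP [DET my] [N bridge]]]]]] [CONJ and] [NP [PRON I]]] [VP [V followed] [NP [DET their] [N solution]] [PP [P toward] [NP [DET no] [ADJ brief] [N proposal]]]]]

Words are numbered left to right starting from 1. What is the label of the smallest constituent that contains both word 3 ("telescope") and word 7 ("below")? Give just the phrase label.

Both words fall inside [NP each bright telescope across each server below my bridge] (words 1–9), and no smaller constituent contains them both. Label: NP.

NP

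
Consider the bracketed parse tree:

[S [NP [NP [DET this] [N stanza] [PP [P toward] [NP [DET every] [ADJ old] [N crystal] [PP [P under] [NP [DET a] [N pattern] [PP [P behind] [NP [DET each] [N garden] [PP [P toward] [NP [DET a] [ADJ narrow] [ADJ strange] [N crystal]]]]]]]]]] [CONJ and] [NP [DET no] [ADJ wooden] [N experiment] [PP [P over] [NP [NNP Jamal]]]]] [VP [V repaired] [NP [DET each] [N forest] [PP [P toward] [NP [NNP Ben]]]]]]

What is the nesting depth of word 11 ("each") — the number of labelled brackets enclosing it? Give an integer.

10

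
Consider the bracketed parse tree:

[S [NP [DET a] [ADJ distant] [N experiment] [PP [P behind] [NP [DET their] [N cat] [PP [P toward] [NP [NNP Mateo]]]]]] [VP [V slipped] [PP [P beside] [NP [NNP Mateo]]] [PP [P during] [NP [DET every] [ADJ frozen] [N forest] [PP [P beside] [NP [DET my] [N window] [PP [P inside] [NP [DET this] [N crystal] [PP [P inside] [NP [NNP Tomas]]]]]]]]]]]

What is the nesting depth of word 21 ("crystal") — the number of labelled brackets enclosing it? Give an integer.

Path from the root down to the word: S → VP → PP → NP → PP → NP → PP → NP → N. That is 9 enclosing brackets.

9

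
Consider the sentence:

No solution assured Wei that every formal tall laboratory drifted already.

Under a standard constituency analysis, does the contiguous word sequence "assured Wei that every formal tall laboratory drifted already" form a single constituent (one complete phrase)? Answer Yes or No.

"assured Wei that every formal tall laboratory drifted already" is exactly the verb phrase [VP assured Wei that every formal tall laboratory drifted already], a complete constituent.

Yes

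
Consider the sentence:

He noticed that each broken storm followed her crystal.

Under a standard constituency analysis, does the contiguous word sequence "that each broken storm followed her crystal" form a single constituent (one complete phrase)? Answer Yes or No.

The sequence corresponds to a single SBAR node — the subordinate clause "that each broken storm followed her crystal".

Yes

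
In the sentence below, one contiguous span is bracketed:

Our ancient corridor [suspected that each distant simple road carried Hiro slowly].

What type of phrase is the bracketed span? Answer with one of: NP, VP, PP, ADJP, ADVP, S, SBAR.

The bracketed span "suspected that each distant simple road carried Hiro slowly" is headed by "suspected", making it a verb phrase (VP).

VP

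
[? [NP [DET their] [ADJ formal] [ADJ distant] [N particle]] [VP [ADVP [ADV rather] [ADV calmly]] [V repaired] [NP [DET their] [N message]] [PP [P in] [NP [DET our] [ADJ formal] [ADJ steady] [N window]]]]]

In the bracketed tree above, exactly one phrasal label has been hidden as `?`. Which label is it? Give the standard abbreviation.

S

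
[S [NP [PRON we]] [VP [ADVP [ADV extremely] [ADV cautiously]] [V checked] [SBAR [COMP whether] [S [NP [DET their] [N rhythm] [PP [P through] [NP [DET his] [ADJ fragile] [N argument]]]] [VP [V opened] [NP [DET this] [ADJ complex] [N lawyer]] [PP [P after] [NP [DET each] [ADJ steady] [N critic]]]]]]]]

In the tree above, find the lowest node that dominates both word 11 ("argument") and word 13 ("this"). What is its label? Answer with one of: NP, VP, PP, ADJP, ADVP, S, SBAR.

S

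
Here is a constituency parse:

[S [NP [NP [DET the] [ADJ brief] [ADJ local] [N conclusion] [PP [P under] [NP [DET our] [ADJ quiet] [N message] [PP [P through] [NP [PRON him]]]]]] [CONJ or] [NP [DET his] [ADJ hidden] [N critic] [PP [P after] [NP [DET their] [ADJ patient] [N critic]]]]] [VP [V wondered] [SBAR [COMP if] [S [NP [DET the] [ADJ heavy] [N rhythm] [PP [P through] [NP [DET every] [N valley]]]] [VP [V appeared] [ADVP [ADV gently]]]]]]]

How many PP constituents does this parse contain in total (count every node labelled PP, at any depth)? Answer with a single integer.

Scanning left to right, an opening `[PP` appears at word positions 5, 9, 15, 24 — 4 in total.

4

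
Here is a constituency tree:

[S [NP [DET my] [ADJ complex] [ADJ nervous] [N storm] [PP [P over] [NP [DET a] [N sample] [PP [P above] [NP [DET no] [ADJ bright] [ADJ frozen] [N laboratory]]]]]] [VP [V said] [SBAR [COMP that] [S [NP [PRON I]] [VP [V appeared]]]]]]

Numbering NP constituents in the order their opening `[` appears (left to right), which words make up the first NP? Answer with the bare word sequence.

my complex nervous storm over a sample above no bright frozen laboratory

In left-to-right order the NP constituents are "my complex nervous storm over a sample above no bright frozen laboratory"; "a sample above no bright frozen laboratory"; "no bright frozen laboratory"; "I". Number 1 is "my complex nervous storm over a sample above no bright frozen laboratory".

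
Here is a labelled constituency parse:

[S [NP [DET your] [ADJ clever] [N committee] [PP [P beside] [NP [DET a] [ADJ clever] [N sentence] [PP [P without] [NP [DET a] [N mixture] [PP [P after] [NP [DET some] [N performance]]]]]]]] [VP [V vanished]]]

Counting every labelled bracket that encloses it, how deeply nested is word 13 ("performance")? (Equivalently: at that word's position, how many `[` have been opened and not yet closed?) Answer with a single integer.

9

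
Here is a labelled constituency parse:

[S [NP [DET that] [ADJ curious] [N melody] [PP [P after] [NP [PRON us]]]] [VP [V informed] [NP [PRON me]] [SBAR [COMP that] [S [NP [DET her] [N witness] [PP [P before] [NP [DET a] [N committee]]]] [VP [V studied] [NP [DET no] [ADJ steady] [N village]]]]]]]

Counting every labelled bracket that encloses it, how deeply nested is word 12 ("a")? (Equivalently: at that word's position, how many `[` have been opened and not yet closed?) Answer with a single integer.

8

The word sits inside DET, which is inside NP, inside PP, inside NP, inside S, inside SBAR, inside VP, inside S — 8 brackets in all.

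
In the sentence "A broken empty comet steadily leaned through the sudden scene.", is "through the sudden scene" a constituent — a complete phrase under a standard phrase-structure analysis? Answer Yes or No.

Yes

"through the sudden scene" is exactly the prepositional phrase [PP through the sudden scene], a complete constituent.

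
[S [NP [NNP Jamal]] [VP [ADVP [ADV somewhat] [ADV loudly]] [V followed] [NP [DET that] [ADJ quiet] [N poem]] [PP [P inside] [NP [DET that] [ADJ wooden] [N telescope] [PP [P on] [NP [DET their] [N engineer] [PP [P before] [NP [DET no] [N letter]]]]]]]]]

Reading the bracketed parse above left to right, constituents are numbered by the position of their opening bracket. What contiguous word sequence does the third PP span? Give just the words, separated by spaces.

before no letter

The PP opening brackets appear, in order, over: "inside that wooden telescope on their engineer before no letter"; "on their engineer before no letter"; "before no letter". The third one spans "before no letter".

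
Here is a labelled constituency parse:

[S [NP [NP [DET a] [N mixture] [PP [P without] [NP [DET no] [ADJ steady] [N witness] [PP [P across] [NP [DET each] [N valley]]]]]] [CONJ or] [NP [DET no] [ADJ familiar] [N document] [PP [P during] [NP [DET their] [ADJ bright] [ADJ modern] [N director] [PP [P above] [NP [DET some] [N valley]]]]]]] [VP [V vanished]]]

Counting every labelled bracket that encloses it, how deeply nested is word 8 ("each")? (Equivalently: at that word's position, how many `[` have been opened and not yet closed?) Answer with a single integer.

8

Counting open brackets not yet closed at "each": [S [NP [NP [PP [NP [PP [NP [DET = 8.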